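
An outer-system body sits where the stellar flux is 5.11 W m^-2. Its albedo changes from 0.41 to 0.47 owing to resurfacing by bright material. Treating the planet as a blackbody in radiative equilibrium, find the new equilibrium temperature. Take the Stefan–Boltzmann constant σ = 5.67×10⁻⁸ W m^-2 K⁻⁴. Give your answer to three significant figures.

New equilibrium: T₂ = [(1−0.47)·5.110/(4σ)]^(1/4) = 58.78 K.

58.8 K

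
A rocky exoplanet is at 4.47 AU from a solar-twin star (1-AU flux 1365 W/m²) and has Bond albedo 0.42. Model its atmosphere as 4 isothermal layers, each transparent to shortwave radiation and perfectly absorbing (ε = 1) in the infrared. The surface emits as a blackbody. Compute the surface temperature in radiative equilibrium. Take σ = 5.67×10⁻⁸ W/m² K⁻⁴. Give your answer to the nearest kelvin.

172 K

Flux at the orbit: S = 1365/(4.47)² = 68.32 W/m².
OLR = S(1−α)/4 = 9.906 W/m²; the top layer radiates at T_e = 115.0 K.
With N = 4 opaque layers, T_s = (N+1)^(1/4)·T_e = 5^(1/4)·115.0 = 171.9 K.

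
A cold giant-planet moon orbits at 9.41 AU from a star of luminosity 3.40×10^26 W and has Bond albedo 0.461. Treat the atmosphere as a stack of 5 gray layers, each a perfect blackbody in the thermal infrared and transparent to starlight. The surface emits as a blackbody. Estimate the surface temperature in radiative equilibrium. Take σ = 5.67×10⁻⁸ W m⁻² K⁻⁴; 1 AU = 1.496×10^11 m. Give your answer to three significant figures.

118 K

d = 9.41 × 1.496×10^11 m = 1.408×10^12 m.
S = L/(4πd²) = 13.65 W m⁻².
Top-of-atmosphere balance: σT_e⁴ = S(1−α)/4 = 1.840 W m⁻² → T_e = 75.47 K.
Layer-by-layer balance gives σT_s⁴ = (N+1)σT_e⁴, so T_s = 6^¼·75.47 = 118.1 K.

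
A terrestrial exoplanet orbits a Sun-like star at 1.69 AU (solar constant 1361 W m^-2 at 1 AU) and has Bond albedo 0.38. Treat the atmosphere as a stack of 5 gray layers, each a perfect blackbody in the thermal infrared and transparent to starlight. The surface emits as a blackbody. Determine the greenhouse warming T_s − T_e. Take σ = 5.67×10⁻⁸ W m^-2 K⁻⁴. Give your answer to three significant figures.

107 K

By the inverse-square law, S = 1361/1.69² = 476.5 W m^-2.
OLR = S(1−α)/4 = 73.86 W m^-2; the top layer radiates at T_e = 190.0 K.
T_s = (N+1)^(1/4)·T_e = 297.3 K.
Warming: T_s − T_e = 107.4 K.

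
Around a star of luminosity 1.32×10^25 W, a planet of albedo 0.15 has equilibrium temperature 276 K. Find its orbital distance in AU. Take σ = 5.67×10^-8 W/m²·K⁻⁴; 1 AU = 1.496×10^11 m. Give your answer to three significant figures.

0.174 AU

Required flux: S = 4σT⁴/(1−α) = 1548 W/m².
Then d = [L/(4πS)]^(1/2) = 2.605×10^10 m, i.e. 0.1741 AU.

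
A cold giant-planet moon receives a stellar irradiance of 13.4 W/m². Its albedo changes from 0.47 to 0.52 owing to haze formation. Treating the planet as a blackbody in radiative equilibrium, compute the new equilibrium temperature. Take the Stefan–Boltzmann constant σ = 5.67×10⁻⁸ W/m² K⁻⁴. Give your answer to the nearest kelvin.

T₂ = [S(1−α₂)/(4σ)]^(1/4) = [13.40·0.48/(4σ)]^(1/4) = 72.98 K.

73 K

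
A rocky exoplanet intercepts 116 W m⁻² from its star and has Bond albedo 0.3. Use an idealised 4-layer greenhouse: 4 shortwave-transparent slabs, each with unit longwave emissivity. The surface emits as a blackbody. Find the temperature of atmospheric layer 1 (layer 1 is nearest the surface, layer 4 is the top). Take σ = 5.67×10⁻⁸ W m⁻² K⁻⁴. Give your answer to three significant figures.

OLR = S(1−α)/4 = 20.30 W m⁻²; the top layer radiates at T_e = 137.6 K.
In the N-layer model, layer k (counted from the surface) has T_k = (N+1−k)^(1/4)·T_e.
T_1 = (4)^(1/4)·137.6 = 194.5 K.

195 K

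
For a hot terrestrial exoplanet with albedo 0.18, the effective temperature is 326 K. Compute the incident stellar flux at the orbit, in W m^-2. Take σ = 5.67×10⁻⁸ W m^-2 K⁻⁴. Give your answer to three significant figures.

Invert the energy balance for S: S = 4σT⁴/(1−α).
σT⁴ = 5.67×10⁻⁸·(326)⁴ = 640.4 W m^-2.
S = 4·640.4/0.82 = 3124 W m^-2.

3120 W m^-2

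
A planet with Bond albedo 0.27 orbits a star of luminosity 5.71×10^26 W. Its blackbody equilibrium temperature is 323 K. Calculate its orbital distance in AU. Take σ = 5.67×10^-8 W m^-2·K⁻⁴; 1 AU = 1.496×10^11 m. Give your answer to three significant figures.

0.775 AU

Required flux: S = 4σT⁴/(1−α) = 3382 W m^-2.
S = L/(4πd²) → d = √(L/4πS) = √(5.71×10^26/(4π·3382)) = 1.159×10^11 m = 0.7748 AU.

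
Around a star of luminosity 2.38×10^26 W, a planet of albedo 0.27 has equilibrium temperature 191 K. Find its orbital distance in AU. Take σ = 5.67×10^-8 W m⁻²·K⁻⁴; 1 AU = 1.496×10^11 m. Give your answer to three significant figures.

Energy balance gives S = 4σT⁴/(1−α) = 413.5 W m⁻².
From L = 4πd²S, d = √(2.38×10^26/(4π·413.5)) = 2.140×10^11 m = 1.431 AU.

1.43 AU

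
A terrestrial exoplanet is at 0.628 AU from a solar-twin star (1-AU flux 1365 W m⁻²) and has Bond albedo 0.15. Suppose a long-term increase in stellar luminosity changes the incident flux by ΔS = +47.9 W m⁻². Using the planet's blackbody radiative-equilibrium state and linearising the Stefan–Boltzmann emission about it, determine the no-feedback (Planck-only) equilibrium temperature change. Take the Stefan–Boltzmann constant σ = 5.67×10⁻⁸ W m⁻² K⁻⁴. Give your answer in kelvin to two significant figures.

1.2 K

By the inverse-square law, S = 1365/0.628² = 3461 W m⁻².
Unperturbed T_e = [3461·(1−0.15)/(4σ)]^¼ = 337.5 K.
Only a fraction (1−α) is absorbed and it's spread over 4πR², so ΔF = (1−α)ΔS/4 = 10.18 W m⁻².
Linearising σT⁴ gives d(σT⁴)/dT = 4σT_e³ = 8.717 W m⁻² per K.
So ΔT₀ = 10.18/8.717 = 1.17 K.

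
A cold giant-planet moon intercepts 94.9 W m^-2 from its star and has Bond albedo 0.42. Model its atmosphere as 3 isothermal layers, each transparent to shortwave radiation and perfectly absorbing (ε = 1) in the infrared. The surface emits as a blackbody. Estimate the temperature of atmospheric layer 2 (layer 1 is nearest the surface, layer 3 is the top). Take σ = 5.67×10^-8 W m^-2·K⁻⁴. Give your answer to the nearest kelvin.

148 K

Top-of-atmosphere balance: σT_e⁴ = S(1−α)/4 = 13.76 W m^-2 → T_e = 124.8 K.
Each opaque layer satisfies 2T_j⁴ = T_{j−1}⁴ + T_{j+1}⁴, giving T_k⁴ = (N+1−k)T_e⁴.
T_2 = (2)^(1/4)·124.8 = 148.4 K.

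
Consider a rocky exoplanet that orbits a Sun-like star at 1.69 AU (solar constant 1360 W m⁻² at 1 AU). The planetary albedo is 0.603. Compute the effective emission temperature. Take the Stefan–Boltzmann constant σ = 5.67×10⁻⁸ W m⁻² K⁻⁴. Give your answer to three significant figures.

Flux at the orbit: S = 1360/(1.69)² = 476.2 W m⁻².
Averaging over the sphere, the absorbed flux is S(1−α)/4 = 47.26 W m⁻².
In equilibrium σT⁴ equals this, so T = 169.9 K.

170 K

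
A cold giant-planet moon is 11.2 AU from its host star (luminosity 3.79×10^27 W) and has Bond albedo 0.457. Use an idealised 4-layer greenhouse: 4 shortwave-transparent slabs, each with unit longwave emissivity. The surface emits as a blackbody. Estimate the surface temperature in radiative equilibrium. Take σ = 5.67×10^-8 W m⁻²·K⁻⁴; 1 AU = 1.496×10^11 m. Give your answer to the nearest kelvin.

189 K

d = 11.2 × 1.496×10^11 m = 1.676×10^12 m.
Spreading L over a sphere of radius d: S = 3.79×10^27/(4π·1.68×10^12²) = 107.4 W m⁻².
The effective emission temperature is T_e = [S(1−α)/(4σ)]^¼ = 126.6 K.
Layer-by-layer balance gives σT_s⁴ = (N+1)σT_e⁴, so T_s = 5^¼·126.6 = 189.4 K.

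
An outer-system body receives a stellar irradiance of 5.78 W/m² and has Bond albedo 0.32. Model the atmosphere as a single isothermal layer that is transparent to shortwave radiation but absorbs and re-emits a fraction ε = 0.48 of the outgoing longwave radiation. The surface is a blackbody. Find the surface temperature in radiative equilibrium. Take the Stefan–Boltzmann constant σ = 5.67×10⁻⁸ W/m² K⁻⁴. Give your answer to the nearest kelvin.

69 K

Effective emission temperature (TOA balance): σT_e⁴ = S(1−α)/4 = 0.9826 W/m² → T_e = 64.52 K.
The surface balance (absorbed SW + ε·downward IR = σT_s⁴) with T_a⁴ = T_s⁴/2 reduces to T_s = T_e·[2/(2−ε)]^¼ = 69.10 K.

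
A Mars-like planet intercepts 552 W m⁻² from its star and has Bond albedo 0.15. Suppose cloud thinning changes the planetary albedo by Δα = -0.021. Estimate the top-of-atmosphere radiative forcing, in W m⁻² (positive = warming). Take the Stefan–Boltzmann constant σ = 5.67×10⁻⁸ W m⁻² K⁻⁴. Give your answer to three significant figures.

2.90 W m⁻²

TOA radiative forcing: ΔF = −S·Δα/4 = −552.0·(-0.021)/4 = 2.898 W m⁻².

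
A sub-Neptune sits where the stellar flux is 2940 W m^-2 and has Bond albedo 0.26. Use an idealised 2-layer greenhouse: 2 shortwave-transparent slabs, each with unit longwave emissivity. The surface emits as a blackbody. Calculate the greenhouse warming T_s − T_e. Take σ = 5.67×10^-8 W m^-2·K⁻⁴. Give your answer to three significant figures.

98.9 kelvin

OLR = S(1−α)/4 = 543.9 W m^-2; the top layer radiates at T_e = 313.0 K.
T_s = (N+1)^(1/4)·T_e = 411.9 K.
Warming: T_s − T_e = 98.92 K.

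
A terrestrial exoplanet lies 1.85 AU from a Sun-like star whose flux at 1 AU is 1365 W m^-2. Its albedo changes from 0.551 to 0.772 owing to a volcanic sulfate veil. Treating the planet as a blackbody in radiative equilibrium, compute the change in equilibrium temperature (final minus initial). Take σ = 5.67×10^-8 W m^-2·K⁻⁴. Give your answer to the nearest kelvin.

By the inverse-square law, S = 1365/1.85² = 398.8 W m^-2.
With α = 0.551, T₁ = 167.6 K.
After:  T₂ = [398.8·0.228/(4σ)]^(1/4) = 141.5 K.
Change: 141.5 − 167.6 = -26.12 K.

-26 kelvin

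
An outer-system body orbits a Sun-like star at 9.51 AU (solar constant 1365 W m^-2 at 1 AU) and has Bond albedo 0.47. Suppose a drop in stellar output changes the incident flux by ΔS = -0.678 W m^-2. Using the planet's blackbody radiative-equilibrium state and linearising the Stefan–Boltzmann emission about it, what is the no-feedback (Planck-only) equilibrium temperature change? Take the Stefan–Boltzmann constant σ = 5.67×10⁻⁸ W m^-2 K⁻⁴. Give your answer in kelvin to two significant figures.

Irradiance scales as 1/d², so S = 1365 W m^-2 × (1/9.51)² = 15.09 W m^-2.
The baseline emission temperature is T_e = 77.06 K.
Only a fraction (1−α) is absorbed and it's spread over 4πR², so ΔF = (1−α)ΔS/4 = -0.08984 W m^-2.
Planck response: λ_P = 4σT_e³ = 4·5.67×10⁻⁸·(77.06)³ = 0.1038 W m^-2/K.
Hence the no-feedback warming is ΔF/(4σT_e³) = -0.865 K.

-0.87 K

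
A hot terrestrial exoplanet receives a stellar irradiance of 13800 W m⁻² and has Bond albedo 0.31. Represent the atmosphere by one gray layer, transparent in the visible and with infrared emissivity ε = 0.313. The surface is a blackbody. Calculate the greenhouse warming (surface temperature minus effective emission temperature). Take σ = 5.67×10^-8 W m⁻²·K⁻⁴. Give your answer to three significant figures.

19.7 K

Effective emission temperature (TOA balance): σT_e⁴ = S(1−α)/4 = 2380 W m⁻² → T_e = 452.7 K.
The surface balance (absorbed SW + ε·downward IR = σT_s⁴) with T_a⁴ = T_s⁴/2 reduces to T_s = T_e·[2/(2−ε)]^¼ = 472.3 K.
T_s − T_e = 472.3 − 452.7 = 19.68 K.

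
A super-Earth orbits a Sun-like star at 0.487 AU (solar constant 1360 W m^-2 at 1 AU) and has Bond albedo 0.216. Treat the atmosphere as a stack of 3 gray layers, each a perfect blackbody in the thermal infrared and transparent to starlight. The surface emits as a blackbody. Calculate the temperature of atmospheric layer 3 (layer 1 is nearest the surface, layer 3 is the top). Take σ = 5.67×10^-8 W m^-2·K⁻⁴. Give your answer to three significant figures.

375 K

Flux at the orbit: S = 1360/(0.487)² = 5734 W m^-2.
Top-of-atmosphere balance: σT_e⁴ = S(1−α)/4 = 1124 W m^-2 → T_e = 375.2 K.
In the N-layer model, layer k (counted from the surface) has T_k = (N+1−k)^(1/4)·T_e.
T_3 = (1)^(1/4)·375.2 = 375.2 K.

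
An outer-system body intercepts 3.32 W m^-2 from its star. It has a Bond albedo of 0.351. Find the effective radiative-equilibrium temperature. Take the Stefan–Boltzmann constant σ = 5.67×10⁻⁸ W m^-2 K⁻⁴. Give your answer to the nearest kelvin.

Absorbed flux (global mean): S(1−α)/4 = 3.320·0.649/4 = 0.5387 W m^-2.
Balancing against σT⁴: T = (0.5387/5.67×10⁻⁸)^(1/4) = 55.52 K.

56 kelvin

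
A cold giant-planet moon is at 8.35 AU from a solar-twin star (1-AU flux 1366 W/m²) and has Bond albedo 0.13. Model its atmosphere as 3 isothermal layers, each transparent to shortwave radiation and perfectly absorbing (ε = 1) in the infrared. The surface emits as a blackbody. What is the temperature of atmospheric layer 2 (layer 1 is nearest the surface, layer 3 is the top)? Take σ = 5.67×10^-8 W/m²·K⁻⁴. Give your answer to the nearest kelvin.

111 kelvin

Flux at the orbit: S = 1366/(8.35)² = 19.59 W/m².
Top-of-atmosphere balance: σT_e⁴ = S(1−α)/4 = 4.261 W/m² → T_e = 93.11 K.
The net upward flux σT_e⁴ is constant between every pair of levels, so T_k⁴ = (N+1−k)T_e⁴.
With k = 2: T_2 = (3+1−2)^¼·93.11 K = 110.7 K.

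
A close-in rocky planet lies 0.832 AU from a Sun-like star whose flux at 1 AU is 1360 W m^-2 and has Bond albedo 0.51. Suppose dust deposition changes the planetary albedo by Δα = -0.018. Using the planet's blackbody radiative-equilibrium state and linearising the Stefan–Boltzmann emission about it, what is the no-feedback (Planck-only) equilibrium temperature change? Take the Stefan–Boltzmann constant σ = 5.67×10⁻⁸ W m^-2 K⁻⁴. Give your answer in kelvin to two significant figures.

Irradiance scales as 1/d², so S = 1360 W m^-2 × (1/0.832)² = 1965 W m^-2.
The baseline emission temperature is T_e = 255.2 K.
TOA radiative forcing: ΔF = −S·Δα/4 = −1965·(-0.018)/4 = 8.841 W m^-2.
Planck response: λ_P = 4σT_e³ = 4·5.67×10⁻⁸·(255.2)³ = 3.772 W m^-2/K.
Hence the no-feedback warming is ΔF/(4σT_e³) = 2.34 K.

2.3 K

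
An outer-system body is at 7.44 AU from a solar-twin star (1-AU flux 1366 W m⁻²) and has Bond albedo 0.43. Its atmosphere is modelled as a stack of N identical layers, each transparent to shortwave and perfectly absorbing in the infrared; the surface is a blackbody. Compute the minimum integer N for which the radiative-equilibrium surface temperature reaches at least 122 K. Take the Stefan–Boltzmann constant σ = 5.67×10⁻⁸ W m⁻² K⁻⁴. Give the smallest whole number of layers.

3

Irradiance scales as 1/d², so S = 1366 W m⁻² × (1/7.44)² = 24.68 W m⁻².
Top-of-atmosphere balance: σT_e⁴ = S(1−α)/4 = 3.517 W m⁻² → T_e = 88.74 K.
Need (N+1)T_e⁴ ≥ T_s⁴, i.e. N+1 ≥ (122/88.74)⁴ = 3.572.
The minimum whole number is N = 3.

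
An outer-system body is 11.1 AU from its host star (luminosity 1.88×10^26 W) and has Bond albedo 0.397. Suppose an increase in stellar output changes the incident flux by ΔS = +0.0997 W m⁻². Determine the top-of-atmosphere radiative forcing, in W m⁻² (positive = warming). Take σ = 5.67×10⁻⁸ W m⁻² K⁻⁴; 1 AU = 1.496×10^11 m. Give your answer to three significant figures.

Orbital distance: d = 11.1 AU = 1.661×10^12 m.
Spreading L over a sphere of radius d: S = 1.88×10^26/(4π·1.66×10^12²) = 5.425 W m⁻².
TOA radiative forcing: ΔF = (1−α)ΔS/4 = 0.603·(+0.0997)/4 = 0.01503 W m⁻².

0.0150 W m⁻²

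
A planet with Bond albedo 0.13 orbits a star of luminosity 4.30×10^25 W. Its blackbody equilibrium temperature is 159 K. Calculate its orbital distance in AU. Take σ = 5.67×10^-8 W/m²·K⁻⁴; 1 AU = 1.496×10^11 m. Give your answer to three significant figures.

The flux needed for this T is 4σT⁴/(1−0.13) = 166.6 W/m².
Then d = [L/(4πS)]^(1/2) = 1.433×10^11 m, i.e. 0.9579 AU.

0.958 AU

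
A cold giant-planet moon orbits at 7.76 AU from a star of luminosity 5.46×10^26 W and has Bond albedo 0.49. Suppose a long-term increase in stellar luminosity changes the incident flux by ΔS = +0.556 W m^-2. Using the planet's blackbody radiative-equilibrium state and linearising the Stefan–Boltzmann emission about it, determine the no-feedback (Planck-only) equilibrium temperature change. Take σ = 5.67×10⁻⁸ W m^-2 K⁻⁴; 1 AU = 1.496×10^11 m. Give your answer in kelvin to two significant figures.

0.40 K

d = 7.76 × 1.496×10^11 m = 1.161×10^12 m.
Flux at the orbit: S = L/(4πd²) = 5.46×10^26/(4π·(1.16×10^12)²) = 32.24 W m^-2.
Reference equilibrium: T_e = [S(1−α)/(4σ)]^(1/4) = 92.27 K.
ΔF = Δ[S(1−α)]/4 = (1−0.49)·+0.556/4 = 0.07089 W m^-2.
The Planck feedback parameter is 4σT_e³ = 0.1782 W m^-2/K.
So ΔT₀ = 0.07089/0.1782 = 0.398 K.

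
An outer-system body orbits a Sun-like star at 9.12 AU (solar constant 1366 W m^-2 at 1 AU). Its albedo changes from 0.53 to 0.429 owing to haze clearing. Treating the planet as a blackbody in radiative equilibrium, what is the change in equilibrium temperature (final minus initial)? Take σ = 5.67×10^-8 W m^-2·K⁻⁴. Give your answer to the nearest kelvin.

Irradiance scales as 1/d², so S = 1366 W m^-2 × (1/9.12)² = 16.42 W m^-2.
Initial: T₁ = [S(1−0.53)/(4σ)]^(1/4) = 76.38 K.
Final:   T₂ = [S(1−0.429)/(4σ)]^(1/4) = 80.19 K.
ΔT = T₂ − T₁ = 3.809 K.

4 K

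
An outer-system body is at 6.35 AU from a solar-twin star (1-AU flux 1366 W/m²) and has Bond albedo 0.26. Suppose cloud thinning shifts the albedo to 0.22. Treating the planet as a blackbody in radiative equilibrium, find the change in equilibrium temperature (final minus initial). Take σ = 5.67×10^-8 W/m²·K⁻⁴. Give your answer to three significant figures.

1.36 K

Flux at the orbit: S = 1366/(6.35)² = 33.88 W/m².
Initial: T₁ = [S(1−0.26)/(4σ)]^(1/4) = 102.5 K.
After:  T₂ = [33.88·0.78/(4σ)]^(1/4) = 103.9 K.
Change: 103.9 − 102.5 = 1.358 K.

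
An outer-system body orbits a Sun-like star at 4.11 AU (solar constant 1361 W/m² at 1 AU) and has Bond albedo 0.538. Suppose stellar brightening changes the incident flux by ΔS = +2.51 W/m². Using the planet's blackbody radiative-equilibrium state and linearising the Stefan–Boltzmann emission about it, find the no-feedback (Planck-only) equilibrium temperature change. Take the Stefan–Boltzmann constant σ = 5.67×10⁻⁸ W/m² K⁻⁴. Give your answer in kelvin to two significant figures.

By the inverse-square law, S = 1361/4.11² = 80.57 W/m².
Reference equilibrium: T_e = [S(1−α)/(4σ)]^(1/4) = 113.2 K.
ΔF = Δ[S(1−α)]/4 = (1−0.538)·+2.51/4 = 0.2899 W/m².
The Planck feedback parameter is 4σT_e³ = 0.3289 W/m²/K.
So ΔT₀ = 0.2899/0.3289 = 0.882 K.

0.88 K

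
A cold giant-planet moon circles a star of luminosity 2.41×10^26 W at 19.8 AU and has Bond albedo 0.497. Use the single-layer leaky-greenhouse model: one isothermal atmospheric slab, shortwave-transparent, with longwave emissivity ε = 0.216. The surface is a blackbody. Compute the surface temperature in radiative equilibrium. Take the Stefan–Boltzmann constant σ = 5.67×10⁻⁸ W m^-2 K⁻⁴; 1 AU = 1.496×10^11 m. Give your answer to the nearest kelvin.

48 K

Orbital distance: d = 19.8 AU = 2.962×10^12 m.
S = L/(4πd²) = 2.186 W m^-2.
At the top of the atmosphere, σT_e⁴ = S(1−α)/4 = 0.2749 W m^-2, giving T_e = 46.92 K.
The surface balance (absorbed SW + ε·downward IR = σT_s⁴) with T_a⁴ = T_s⁴/2 reduces to T_s = T_e·[2/(2−ε)]^¼ = 48.28 K.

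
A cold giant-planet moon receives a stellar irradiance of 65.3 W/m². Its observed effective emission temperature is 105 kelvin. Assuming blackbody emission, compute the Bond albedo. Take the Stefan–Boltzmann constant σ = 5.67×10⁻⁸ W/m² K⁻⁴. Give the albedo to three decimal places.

Energy balance: S(1−α)/4 = σT⁴, so 1−α = 4σT⁴/S.
σT⁴ = 6.892 W/m², so 4σT⁴ = 27.57 W/m².
1−α = 27.57/65.30 = 0.4222, so α = 0.5778.

0.578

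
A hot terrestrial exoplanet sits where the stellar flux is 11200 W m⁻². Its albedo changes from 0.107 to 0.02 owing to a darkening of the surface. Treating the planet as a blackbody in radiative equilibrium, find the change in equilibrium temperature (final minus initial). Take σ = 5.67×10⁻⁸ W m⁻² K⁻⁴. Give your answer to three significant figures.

Before: T₁ = [11200·0.893/(4σ)]^(1/4) = 458.3 K.
After:  T₂ = [11200·0.98/(4σ)]^(1/4) = 469.0 K.
ΔT = T₂ − T₁ = 10.78 K.

10.8 K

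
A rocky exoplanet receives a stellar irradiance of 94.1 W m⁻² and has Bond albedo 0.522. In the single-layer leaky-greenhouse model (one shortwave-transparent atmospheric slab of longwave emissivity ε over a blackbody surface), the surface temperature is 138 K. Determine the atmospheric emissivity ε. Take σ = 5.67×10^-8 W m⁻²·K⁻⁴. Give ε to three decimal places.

Effective temperature: T_e = [S(1−α)/(4σ)]^(1/4) = 118.7 K.
Since (2−ε)/2 = (T_e/T_s)⁴ = 0.5468, ε = 0.9063.

0.906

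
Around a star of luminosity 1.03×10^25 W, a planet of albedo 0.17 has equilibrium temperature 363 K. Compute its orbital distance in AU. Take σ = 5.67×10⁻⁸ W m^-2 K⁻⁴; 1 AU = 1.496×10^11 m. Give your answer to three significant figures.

0.0879 AU

Required flux: S = 4σT⁴/(1−α) = 4745 W m^-2.
Then d = [L/(4πS)]^(1/2) = 1.314×10^10 m, i.e. 0.08786 AU.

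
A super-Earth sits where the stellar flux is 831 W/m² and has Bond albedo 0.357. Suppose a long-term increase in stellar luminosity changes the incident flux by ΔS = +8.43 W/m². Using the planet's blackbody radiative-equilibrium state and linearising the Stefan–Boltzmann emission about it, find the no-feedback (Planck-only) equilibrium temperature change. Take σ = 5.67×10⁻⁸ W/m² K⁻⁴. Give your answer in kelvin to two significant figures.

Reference equilibrium: T_e = [S(1−α)/(4σ)]^(1/4) = 220.3 K.
TOA radiative forcing: ΔF = (1−α)ΔS/4 = 0.643·(+8.43)/4 = 1.355 W/m².
Linearising σT⁴ gives d(σT⁴)/dT = 4σT_e³ = 2.425 W/m² per K.
ΔT₀ = ΔF/λ_P = 1.355/2.425 = 0.559 K.

0.56 kelvin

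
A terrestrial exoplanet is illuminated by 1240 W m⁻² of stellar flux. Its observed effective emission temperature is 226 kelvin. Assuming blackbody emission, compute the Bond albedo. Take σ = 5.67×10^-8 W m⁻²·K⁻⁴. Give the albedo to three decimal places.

Rearranging the radiative balance, α = 1 − 4σT⁴/S.
σT⁴ = 147.9 W m⁻², so 4σT⁴ = 591.7 W m⁻².
1−α = 591.7/1240 = 0.4772, so α = 0.5228.

0.523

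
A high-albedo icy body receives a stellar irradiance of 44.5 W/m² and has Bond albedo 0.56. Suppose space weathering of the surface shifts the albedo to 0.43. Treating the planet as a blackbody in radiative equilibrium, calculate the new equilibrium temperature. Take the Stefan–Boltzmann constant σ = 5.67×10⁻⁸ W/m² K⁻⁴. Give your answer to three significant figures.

103 K

New equilibrium: T₂ = [(1−0.43)·44.50/(4σ)]^(1/4) = 102.8 K.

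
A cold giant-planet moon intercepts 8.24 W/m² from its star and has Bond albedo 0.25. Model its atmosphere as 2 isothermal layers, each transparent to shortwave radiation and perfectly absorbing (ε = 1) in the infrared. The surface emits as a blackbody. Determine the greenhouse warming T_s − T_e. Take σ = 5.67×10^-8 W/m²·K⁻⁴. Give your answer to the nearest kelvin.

Top-of-atmosphere balance: σT_e⁴ = S(1−α)/4 = 1.545 W/m² → T_e = 72.25 K.
Surface: T_s = (3)^¼·T_e = 95.09 K.
Warming: T_s − T_e = 22.84 K.

23 K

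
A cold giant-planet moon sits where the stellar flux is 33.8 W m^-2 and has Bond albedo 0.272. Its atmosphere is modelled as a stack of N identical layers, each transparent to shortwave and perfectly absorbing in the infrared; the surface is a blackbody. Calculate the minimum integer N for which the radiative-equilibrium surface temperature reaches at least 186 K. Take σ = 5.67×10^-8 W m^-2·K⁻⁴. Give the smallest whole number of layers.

OLR = S(1−α)/4 = 6.152 W m^-2; the top layer radiates at T_e = 102.1 K.
Need (N+1)T_e⁴ ≥ T_s⁴, i.e. N+1 ≥ (186/102.1)⁴ = 11.032.
So N ≥ 10.032; the smallest integer is N = 11.

11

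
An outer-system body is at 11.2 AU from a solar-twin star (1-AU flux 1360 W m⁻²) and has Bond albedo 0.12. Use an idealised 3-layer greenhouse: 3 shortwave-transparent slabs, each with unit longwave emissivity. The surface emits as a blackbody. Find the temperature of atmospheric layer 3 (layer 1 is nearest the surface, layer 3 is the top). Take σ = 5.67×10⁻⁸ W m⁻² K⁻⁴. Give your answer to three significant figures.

By the inverse-square law, S = 1360/11.2² = 10.84 W m⁻².
The effective emission temperature is T_e = [S(1−α)/(4σ)]^¼ = 80.54 K.
Each opaque layer satisfies 2T_j⁴ = T_{j−1}⁴ + T_{j+1}⁴, giving T_k⁴ = (N+1−k)T_e⁴.
T_3 = (1)^(1/4)·80.54 = 80.54 K.

80.5 K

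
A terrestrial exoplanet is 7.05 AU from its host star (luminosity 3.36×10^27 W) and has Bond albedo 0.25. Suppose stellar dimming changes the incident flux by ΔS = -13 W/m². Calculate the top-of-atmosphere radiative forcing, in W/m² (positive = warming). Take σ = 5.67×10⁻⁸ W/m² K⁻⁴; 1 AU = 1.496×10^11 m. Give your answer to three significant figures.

d = 7.05 × 1.496×10^11 m = 1.055×10^12 m.
Spreading L over a sphere of radius d: S = 3.36×10^27/(4π·1.05×10^12²) = 240.4 W/m².
TOA radiative forcing: ΔF = (1−α)ΔS/4 = 0.75·(-13)/4 = -2.438 W/m².

-2.44 W/m²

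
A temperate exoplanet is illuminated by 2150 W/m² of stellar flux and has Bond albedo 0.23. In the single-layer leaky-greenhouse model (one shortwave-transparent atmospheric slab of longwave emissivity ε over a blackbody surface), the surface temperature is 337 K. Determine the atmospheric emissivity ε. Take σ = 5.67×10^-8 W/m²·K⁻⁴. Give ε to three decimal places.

0.868

TOA balance gives T_e = 292.3 K.
T_s⁴ = T_e⁴·2/(2−ε) → ε = 2 − 2(T_e/T_s)⁴ = 2 − 2·(292.3/337)⁴ = 0.8681.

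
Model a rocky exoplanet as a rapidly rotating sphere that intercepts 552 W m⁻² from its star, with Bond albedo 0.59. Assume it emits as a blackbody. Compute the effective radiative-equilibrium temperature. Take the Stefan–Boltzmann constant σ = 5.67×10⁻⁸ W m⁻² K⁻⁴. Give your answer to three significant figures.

178 kelvin

Absorbed flux (global mean): S(1−α)/4 = 552.0·0.41/4 = 56.58 W m⁻².
Balancing against σT⁴: T = (56.58/5.67×10⁻⁸)^(1/4) = 177.7 K.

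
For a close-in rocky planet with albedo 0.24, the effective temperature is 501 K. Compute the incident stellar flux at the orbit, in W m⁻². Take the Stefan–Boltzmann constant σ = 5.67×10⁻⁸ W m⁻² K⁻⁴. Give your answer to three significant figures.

18800 W m⁻²

Invert the energy balance for S: S = 4σT⁴/(1−α).
σT⁴ = 5.67×10⁻⁸·(501)⁴ = 3572 W m⁻².
So S = 4×3572/(1−0.24) = 18800 W m⁻².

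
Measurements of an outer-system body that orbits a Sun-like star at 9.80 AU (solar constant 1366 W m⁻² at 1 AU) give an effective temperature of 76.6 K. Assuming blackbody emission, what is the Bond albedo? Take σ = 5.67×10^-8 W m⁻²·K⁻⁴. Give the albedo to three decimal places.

0.451

By the inverse-square law, S = 1366/9.80² = 14.22 W m⁻².
Rearranging the radiative balance, α = 1 − 4σT⁴/S.
σT⁴ = 1.952 W m⁻², so 4σT⁴ = 7.808 W m⁻².
Hence α = 1 − 7.808/14.22 = 0.4510.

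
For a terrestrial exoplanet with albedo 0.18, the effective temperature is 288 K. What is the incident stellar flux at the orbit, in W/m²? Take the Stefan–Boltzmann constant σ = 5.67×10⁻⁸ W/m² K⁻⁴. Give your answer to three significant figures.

From S(1−α)/4 = σT⁴: S = 4σT⁴/(1−α).
The emitted flux is σT⁴ = 390.1 W/m².
S = 4·390.1/0.82 = 1903 W/m².

1900 W/m²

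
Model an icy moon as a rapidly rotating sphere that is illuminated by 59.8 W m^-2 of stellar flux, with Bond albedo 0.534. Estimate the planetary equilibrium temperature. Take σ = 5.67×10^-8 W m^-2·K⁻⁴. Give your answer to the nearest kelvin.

105 K

Averaging over the sphere, the absorbed flux is S(1−α)/4 = 6.967 W m^-2.
Balancing against σT⁴: T = (6.967/5.67×10⁻⁸)^(1/4) = 105.3 K.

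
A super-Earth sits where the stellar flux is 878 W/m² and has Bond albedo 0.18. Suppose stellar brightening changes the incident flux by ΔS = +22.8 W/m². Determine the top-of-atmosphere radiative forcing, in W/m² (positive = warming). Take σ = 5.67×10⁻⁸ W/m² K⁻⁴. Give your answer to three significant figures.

ΔF = Δ[S(1−α)]/4 = (1−0.18)·+22.8/4 = 4.674 W/m².

4.67 W/m²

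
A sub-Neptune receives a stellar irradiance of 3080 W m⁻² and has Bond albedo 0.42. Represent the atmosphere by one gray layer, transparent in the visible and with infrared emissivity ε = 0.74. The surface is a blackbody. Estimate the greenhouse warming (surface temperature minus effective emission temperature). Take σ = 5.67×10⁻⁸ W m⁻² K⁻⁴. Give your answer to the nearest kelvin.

36 K

Effective emission temperature (TOA balance): σT_e⁴ = S(1−α)/4 = 446.6 W m⁻² → T_e = 297.9 K.
Surface balance with a leaky layer gives σT_s⁴ = σT_e⁴·2/(2−ε), so T_s = T_e·[2/(2−0.74)]^(1/4) = 334.4 K.
T_s − T_e = 334.4 − 297.9 = 36.48 K.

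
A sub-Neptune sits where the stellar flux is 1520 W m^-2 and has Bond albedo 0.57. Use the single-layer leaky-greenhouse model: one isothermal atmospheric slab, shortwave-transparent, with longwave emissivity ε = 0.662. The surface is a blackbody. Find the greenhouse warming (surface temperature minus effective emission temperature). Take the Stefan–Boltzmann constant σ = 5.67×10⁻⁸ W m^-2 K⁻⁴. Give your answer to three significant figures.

24.5 K

At the top of the atmosphere, σT_e⁴ = S(1−α)/4 = 163.4 W m^-2, giving T_e = 231.7 K.
Surface balance with a leaky layer gives σT_s⁴ = σT_e⁴·2/(2−ε), so T_s = T_e·[2/(2−0.662)]^(1/4) = 256.2 K.
T_s − T_e = 256.2 − 231.7 = 24.49 K.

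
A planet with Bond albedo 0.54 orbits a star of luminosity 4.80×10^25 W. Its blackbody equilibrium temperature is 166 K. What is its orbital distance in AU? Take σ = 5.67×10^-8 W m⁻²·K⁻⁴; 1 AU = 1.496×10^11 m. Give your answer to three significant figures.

0.675 AU

Required flux: S = 4σT⁴/(1−α) = 374.4 W m⁻².
Then d = [L/(4πS)]^(1/2) = 1.010×10^11 m, i.e. 0.6752 AU.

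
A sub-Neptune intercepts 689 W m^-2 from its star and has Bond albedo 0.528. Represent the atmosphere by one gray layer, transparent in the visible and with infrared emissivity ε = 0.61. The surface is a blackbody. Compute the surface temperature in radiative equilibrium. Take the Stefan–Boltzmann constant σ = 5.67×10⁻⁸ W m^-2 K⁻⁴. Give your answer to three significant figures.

Effective emission temperature (TOA balance): σT_e⁴ = S(1−α)/4 = 81.30 W m^-2 → T_e = 194.6 K.
Surface balance with a leaky layer gives σT_s⁴ = σT_e⁴·2/(2−ε), so T_s = T_e·[2/(2−0.61)]^(1/4) = 213.1 K.

213 kelvin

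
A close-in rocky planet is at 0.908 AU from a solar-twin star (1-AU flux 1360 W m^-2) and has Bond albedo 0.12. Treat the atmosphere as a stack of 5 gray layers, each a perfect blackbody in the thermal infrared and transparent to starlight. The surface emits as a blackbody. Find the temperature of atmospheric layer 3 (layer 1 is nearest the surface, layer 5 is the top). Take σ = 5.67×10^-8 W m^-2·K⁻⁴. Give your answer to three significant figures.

372 K

Flux at the orbit: S = 1360/(0.908)² = 1650 W m^-2.
Top-of-atmosphere balance: σT_e⁴ = S(1−α)/4 = 362.9 W m^-2 → T_e = 282.8 K.
In the N-layer model, layer k (counted from the surface) has T_k = (N+1−k)^(1/4)·T_e.
With k = 3: T_3 = (5+1−3)^¼·282.8 K = 372.2 K.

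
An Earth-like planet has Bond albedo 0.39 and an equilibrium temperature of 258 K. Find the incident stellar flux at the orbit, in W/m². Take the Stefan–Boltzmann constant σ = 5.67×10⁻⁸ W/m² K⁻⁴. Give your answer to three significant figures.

From S(1−α)/4 = σT⁴: S = 4σT⁴/(1−α).
σT⁴ = 5.67×10⁻⁸·(258)⁴ = 251.2 W/m².
S = 4·251.2/0.61 = 1647 W/m².

1650 W/m²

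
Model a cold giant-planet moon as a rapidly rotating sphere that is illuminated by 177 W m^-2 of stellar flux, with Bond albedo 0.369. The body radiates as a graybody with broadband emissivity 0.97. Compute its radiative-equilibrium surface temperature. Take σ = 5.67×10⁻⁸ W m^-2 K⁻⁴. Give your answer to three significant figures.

150 kelvin

The planet absorbs (1−α)S over its disc πR² and re-emits over 4πR², so the mean absorbed flux is (1−0.369)·177.0/4 = 27.92 W m^-2.
Radiative balance εσT⁴ = 27.92 gives T = [27.92/(0.97·σ)]^(1/4) = 150.1 K.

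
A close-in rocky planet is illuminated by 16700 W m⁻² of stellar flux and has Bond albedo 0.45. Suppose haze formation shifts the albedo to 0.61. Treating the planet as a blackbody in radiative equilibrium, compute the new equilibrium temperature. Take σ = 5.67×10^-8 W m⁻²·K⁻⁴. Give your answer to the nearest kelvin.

T₂ = [S(1−α₂)/(4σ)]^(1/4) = [16700·0.39/(4σ)]^(1/4) = 411.7 K.

412 K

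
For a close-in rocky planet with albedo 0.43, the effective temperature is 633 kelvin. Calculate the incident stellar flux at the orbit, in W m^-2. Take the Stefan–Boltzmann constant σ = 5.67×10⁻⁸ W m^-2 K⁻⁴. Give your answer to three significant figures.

63900 W m^-2

From S(1−α)/4 = σT⁴: S = 4σT⁴/(1−α).
The emitted flux is σT⁴ = 9103 W m^-2.
S = 4·9103/0.57 = 63880 W m^-2.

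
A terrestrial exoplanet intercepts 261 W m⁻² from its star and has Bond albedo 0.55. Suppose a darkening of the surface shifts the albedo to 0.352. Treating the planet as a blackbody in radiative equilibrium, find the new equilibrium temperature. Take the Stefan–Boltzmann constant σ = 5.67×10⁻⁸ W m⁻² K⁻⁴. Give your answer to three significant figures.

165 kelvin

New equilibrium: T₂ = [(1−0.352)·261.0/(4σ)]^(1/4) = 165.3 K.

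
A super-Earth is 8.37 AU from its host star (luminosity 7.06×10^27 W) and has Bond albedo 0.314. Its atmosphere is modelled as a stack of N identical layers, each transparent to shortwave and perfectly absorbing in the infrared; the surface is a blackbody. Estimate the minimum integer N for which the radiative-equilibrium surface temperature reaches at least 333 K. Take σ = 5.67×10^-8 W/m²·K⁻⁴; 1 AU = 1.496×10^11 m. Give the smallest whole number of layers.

d = 8.37 × 1.496×10^11 m = 1.252×10^12 m.
Flux at the orbit: S = L/(4πd²) = 7.06×10^27/(4π·(1.25×10^12)²) = 358.3 W/m².
OLR = S(1−α)/4 = 61.45 W/m²; the top layer radiates at T_e = 181.4 K.
Need (N+1)T_e⁴ ≥ T_s⁴, i.e. N+1 ≥ (333/181.4)⁴ = 11.345.
The minimum whole number is N = 11.

11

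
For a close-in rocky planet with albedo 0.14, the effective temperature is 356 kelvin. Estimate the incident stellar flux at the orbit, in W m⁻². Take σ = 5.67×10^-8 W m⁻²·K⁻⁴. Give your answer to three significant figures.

From S(1−α)/4 = σT⁴: S = 4σT⁴/(1−α).
σT⁴ = 5.67×10⁻⁸·(356)⁴ = 910.7 W m⁻².
So S = 4×910.7/(1−0.14) = 4236 W m⁻².

4240 W m⁻²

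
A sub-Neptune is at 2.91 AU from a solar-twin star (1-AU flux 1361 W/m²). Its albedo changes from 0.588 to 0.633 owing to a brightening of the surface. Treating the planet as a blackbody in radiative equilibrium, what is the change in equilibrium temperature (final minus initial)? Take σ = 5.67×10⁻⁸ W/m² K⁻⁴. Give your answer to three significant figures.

-3.73 kelvin

By the inverse-square law, S = 1361/2.91² = 160.7 W/m².
With α = 0.588, T₁ = 130.7 K.
Final:   T₂ = [S(1−0.633)/(4σ)]^(1/4) = 127.0 K.
Change: 127.0 − 130.7 = -3.726 K.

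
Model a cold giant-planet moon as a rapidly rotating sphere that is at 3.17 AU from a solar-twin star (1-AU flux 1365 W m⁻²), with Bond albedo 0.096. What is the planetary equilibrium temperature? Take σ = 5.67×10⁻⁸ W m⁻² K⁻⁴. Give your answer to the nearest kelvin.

153 kelvin

Irradiance scales as 1/d², so S = 1365 W m⁻² × (1/3.17)² = 135.8 W m⁻².
Averaging over the sphere, the absorbed flux is S(1−α)/4 = 30.70 W m⁻².
In equilibrium σT⁴ equals this, so T = 152.5 K.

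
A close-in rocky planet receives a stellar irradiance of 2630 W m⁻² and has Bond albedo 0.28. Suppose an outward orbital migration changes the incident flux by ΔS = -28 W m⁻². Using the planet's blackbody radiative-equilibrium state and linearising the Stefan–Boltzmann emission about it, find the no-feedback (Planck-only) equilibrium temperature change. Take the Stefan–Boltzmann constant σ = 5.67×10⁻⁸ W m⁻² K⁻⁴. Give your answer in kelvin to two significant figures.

Reference equilibrium: T_e = [S(1−α)/(4σ)]^(1/4) = 302.3 K.
Only a fraction (1−α) is absorbed and it's spread over 4πR², so ΔF = (1−α)ΔS/4 = -5.040 W m⁻².
Planck response: λ_P = 4σT_e³ = 4·5.67×10⁻⁸·(302.3)³ = 6.264 W m⁻²/K.
ΔT₀ = ΔF/λ_P = -5.040/6.264 = -0.805 K.

-0.80 K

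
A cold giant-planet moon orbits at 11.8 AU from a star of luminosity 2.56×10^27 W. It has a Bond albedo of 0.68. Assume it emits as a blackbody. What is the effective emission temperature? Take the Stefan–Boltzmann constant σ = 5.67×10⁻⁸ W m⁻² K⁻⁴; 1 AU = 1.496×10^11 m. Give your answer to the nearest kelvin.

Orbital distance: d = 11.8 AU = 1.765×10^12 m.
S = L/(4πd²) = 65.37 W m⁻².
Averaging over the sphere, the absorbed flux is S(1−α)/4 = 5.230 W m⁻².
In equilibrium σT⁴ equals this, so T = 98.00 K.

98 K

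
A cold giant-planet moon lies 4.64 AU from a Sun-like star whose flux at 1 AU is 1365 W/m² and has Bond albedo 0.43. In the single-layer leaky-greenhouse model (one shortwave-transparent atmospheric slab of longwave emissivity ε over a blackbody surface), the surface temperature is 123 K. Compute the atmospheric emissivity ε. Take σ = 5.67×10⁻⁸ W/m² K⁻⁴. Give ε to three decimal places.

0.608

Flux at the orbit: S = 1365/(4.64)² = 63.40 W/m².
Effective temperature: T_e = [S(1−α)/(4σ)]^(1/4) = 112.4 K.
Since (2−ε)/2 = (T_e/T_s)⁴ = 0.6962, ε = 0.6077.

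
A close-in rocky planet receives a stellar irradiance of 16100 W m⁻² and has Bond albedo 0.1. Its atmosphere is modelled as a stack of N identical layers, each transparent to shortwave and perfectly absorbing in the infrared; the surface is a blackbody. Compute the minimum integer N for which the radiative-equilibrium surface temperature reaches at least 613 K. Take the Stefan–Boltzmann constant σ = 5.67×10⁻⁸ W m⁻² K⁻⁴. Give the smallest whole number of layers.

2

The effective emission temperature is T_e = [S(1−α)/(4σ)]^¼ = 502.8 K.
Need (N+1)T_e⁴ ≥ T_s⁴, i.e. N+1 ≥ (613/502.8)⁴ = 2.210.
Rounding up, N = 2.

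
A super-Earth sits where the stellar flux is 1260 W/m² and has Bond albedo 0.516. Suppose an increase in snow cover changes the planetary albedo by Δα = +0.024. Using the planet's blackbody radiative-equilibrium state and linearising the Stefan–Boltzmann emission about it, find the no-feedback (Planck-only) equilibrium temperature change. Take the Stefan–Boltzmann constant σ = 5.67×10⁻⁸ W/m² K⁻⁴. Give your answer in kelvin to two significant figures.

-2.8 K

The baseline emission temperature is T_e = 227.7 K.
The change in absorbed flux is Δ[S(1−α)/4] = −SΔα/4 = -7.560 W/m².
Planck response: λ_P = 4σT_e³ = 4·5.67×10⁻⁸·(227.7)³ = 2.678 W/m²/K.
ΔT₀ = ΔF/λ_P = -7.560/2.678 = -2.82 K.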